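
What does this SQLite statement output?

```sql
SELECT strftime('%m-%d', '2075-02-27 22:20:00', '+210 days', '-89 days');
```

06-28

First apply '+210 days', '-89 days': 2075-02-27 22:20:00 → 2075-06-28 22:20:00.
`%m-%d` extracts the month-day: 06-28.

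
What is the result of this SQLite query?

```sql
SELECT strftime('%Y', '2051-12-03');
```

2051

`%Y` extracts the 4-digit year: 2051.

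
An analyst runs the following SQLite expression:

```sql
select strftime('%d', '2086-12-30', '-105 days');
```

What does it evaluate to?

First apply '-105 days': 2086-12-30 → 2086-09-16.
`%d` extracts the 2-digit day of month: 16.

16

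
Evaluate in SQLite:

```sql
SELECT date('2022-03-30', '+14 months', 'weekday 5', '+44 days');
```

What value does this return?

2023-07-16

Adding +14 months to 2022-03-30 gives 2023-05-30.
`weekday 5` advances to the next Friday; 2023-05-30 is a Tuesday, so it moves forward to 2023-06-02.
Applying '+44 days' to 2023-06-02: counting 44 days forward gives 2023-07-16.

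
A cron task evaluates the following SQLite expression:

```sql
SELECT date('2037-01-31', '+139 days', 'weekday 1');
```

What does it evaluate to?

Applying '+139 days' to 2037-01-31: counting 139 days forward gives 2037-06-19.
`weekday 1` advances to the next Monday; 2037-06-19 is a Friday, so it moves forward to 2037-06-22.

2037-06-22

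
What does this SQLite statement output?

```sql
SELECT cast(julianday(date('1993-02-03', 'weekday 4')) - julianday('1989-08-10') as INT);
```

`weekday 4` advances to the next Thursday; 1993-02-03 is a Wednesday, so it moves forward to 1993-02-04.
21 days remain in August 1989 after the 10th (31 − 10).
Full months from September 1989 through January 1993 contribute their day counts.
Then 4 days into February 1993.
Total: 21 + 30 + 31 + 30 + 31 + 31 + 28 + 31 + 30 + 31 + 30 + 31 + 31 + 30 + 31 + 30 + 31 + 31 + 28 + 31 + 30 + 31 + 30 + 31 + 31 + 30 + 31 + 30 + 31 + 31 + 29 + 31 + 30 + 31 + 30 + 31 + 31 + 30 + 31 + 30 + 31 + 31 + 4 = 1274.

1274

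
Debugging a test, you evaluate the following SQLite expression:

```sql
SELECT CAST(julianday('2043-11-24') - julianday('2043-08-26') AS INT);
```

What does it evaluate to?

90

5 days remain in August 2043 after the 26th (31 − 26).
September 2043: 30 days.
October 2043: 31 days.
Then 24 days into November 2043.
Total: 5 + 30 + 31 + 24 = 90.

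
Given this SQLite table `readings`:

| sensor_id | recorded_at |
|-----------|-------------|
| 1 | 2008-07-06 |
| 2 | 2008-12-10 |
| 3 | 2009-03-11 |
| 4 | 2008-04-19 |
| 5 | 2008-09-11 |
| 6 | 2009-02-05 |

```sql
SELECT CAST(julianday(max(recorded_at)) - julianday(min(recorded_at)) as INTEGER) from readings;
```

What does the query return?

326

MIN = 2008-04-19, MAX = 2009-03-11.
11 days remain in April 2008 after the 19th (30 − 19).
Full months from May 2008 through February 2009 contribute their day counts.
Then 11 days into March 2009.
Total: 11 + 31 + 30 + 31 + 31 + 30 + 31 + 30 + 31 + 31 + 28 + 11 = 326.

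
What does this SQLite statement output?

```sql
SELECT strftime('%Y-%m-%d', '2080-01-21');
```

2080-01-21

`%Y-%m-%d` extracts the ISO date: 2080-01-21.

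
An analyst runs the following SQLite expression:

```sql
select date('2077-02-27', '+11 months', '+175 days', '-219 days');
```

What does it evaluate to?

2077-12-14

Adding +11 months to 2077-02-27 gives 2078-01-27.
Applying '+175 days' to 2078-01-27: counting 175 days forward gives 2078-07-21.
Applying '-219 days' to 2078-07-21: counting 219 days back gives 2077-12-14.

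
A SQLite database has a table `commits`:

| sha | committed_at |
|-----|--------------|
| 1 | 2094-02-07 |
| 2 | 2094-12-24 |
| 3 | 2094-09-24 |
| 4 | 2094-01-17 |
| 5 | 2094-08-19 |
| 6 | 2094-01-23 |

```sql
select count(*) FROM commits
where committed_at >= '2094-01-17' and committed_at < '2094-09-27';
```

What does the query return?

Rows in [2094-01-17, 2094-09-27): 2094-02-07, 2094-09-24, 2094-01-17, 2094-08-19, 2094-01-23 → 5 rows.

5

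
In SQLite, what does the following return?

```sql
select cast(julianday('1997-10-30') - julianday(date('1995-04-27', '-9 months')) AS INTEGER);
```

Adding -9 months to 1995-04-27 gives 1994-07-27.
4 days remain in July 1994 after the 27th (31 − 27).
Full months from August 1994 through September 1997 contribute their day counts.
Then 30 days into October 1997.
Total: 4 + 31 + 30 + 31 + 30 + 31 + 31 + 28 + 31 + 30 + 31 + 30 + 31 + 31 + 30 + 31 + 30 + 31 + 31 + 29 + 31 + 30 + 31 + 30 + 31 + 31 + 30 + 31 + 30 + 31 + 31 + 28 + 31 + 30 + 31 + 30 + 31 + 31 + 30 + 30 = 1191.

1191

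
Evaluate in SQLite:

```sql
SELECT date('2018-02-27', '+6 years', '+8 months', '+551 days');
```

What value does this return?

Adding +6 years to 2018-02-27 gives 2024-02-27.
Adding +8 months to 2024-02-27 gives 2024-10-27.
Applying '+551 days' to 2024-10-27: counting 551 days forward gives 2026-05-01.

2026-05-01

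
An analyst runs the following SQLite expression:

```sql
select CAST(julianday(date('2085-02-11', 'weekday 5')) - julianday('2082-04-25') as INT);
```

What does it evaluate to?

1028

`weekday 5` advances to the next Friday; 2085-02-11 is a Sunday, so it moves forward to 2085-02-16.
5 days remain in April 2082 after the 25th (30 − 25).
Full months from May 2082 through January 2085 contribute their day counts.
Then 16 days into February 2085.
Total: 5 + 31 + 30 + 31 + 31 + 30 + 31 + 30 + 31 + 31 + 28 + 31 + 30 + 31 + 30 + 31 + 31 + 30 + 31 + 30 + 31 + 31 + 29 + 31 + 30 + 31 + 30 + 31 + 31 + 30 + 31 + 30 + 31 + 31 + 16 = 1028.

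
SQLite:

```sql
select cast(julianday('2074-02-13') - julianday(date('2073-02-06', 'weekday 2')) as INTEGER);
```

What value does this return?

`weekday 2` advances to the next Tuesday; 2073-02-06 is a Monday, so it moves forward to 2073-02-07.
21 days remain in February 2073 after the 7th (28 − 7).
Full months from March 2073 through January 2074 contribute their day counts.
Then 13 days into February 2074.
Total: 21 + 31 + 30 + 31 + 30 + 31 + 31 + 30 + 31 + 30 + 31 + 31 + 13 = 371.

371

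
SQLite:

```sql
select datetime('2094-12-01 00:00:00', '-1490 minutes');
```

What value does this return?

1490 minutes = 24h 50m; -1490 minutes from 2094-12-01 00:00:00 is 2094-11-29 23:10:00 (crosses midnight).

2094-11-29 23:10:00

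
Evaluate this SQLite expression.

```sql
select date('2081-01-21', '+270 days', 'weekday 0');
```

2081-10-19

Applying '+270 days' to 2081-01-21: counting 270 days forward gives 2081-10-18.
`weekday 0` advances to the next Sunday; 2081-10-18 is a Saturday, so it moves forward to 2081-10-19.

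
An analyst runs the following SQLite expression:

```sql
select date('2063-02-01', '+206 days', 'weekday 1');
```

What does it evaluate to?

2063-08-27

Applying '+206 days' to 2063-02-01: counting 206 days forward gives 2063-08-26.
`weekday 1` advances to the next Monday; 2063-08-26 is a Sunday, so it moves forward to 2063-08-27.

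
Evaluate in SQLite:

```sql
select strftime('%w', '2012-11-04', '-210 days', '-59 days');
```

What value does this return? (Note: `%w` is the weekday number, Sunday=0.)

4

First apply '-210 days', '-59 days': 2012-11-04 → 2012-02-09.
2012-02-09 is a Thursday; with Sunday=0 that is 4.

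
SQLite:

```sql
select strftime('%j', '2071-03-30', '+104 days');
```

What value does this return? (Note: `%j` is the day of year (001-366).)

193

First apply '+104 days': 2071-03-30 → 2071-07-12.
Day-of-year for 2071-07-12: days since 2071-01-01 inclusive = 193, zero-padded to 193.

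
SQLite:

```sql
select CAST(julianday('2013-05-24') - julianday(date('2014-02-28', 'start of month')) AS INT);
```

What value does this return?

-253

`start of month` rewinds 2014-02-28 to 2014-02-01.
7 days remain in May 2013 after the 24th (31 − 24).
Full months from June 2013 through January 2014 contribute their day counts.
Then 1 day into February 2014.
Total: 7 + 30 + 31 + 31 + 30 + 31 + 30 + 31 + 31 + 1 = 253.
The subtraction is earlier − later, so the result is −253 → -253.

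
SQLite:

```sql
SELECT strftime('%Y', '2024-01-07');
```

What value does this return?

`%Y` extracts the 4-digit year: 2024.

2024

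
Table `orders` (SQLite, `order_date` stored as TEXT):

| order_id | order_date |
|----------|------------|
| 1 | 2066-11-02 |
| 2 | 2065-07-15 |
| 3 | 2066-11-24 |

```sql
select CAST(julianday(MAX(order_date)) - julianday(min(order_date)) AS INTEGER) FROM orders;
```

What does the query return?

MIN = 2065-07-15, MAX = 2066-11-24.
16 days remain in July 2065 after the 15th (31 − 15).
Full months from August 2065 through October 2066 contribute their day counts.
Then 24 days into November 2066.
Total: 16 + 31 + 30 + 31 + 30 + 31 + 31 + 28 + 31 + 30 + 31 + 30 + 31 + 31 + 30 + 31 + 24 = 497.

497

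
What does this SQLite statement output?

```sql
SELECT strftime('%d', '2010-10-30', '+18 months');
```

30

First apply '+18 months': 2010-10-30 → 2012-04-30.
`%d` extracts the 2-digit day of month: 30.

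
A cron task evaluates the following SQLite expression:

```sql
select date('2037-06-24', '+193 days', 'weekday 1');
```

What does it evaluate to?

Applying '+193 days' to 2037-06-24: counting 193 days forward gives 2038-01-03.
`weekday 1` advances to the next Monday; 2038-01-03 is a Sunday, so it moves forward to 2038-01-04.

2038-01-04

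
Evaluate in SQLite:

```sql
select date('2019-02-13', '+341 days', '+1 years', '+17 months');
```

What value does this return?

Applying '+341 days' to 2019-02-13: counting 341 days forward gives 2020-01-20.
Adding +1 year to 2020-01-20 gives 2021-01-20.
Adding +17 months to 2021-01-20 gives 2022-06-20.

2022-06-20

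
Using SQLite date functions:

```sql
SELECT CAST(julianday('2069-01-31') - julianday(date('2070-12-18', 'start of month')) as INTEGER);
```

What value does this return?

`start of month` rewinds 2070-12-18 to 2070-12-01.
0 days remain in January 2069 after the 31st (31 − 31).
Full months from February 2069 through November 2070 contribute their day counts.
Then 1 day into December 2070.
Total: 0 + 28 + 31 + 30 + 31 + 30 + 31 + 31 + 30 + 31 + 30 + 31 + 31 + 28 + 31 + 30 + 31 + 30 + 31 + 31 + 30 + 31 + 30 + 1 = 669.
The subtraction is earlier − later, so the result is −669 → -669.

-669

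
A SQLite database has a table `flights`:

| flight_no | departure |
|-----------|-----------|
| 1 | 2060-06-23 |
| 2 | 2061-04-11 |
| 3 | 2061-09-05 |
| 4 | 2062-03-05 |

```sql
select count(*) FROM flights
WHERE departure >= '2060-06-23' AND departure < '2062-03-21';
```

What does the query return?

4

Rows in [2060-06-23, 2062-03-21): 2060-06-23, 2061-04-11, 2061-09-05, 2062-03-05 → 4 rows.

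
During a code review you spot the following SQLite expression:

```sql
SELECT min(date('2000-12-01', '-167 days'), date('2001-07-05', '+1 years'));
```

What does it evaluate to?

date('2000-12-01', '-167 days') → 2000-06-17.
date('2001-07-05', '+1 years') → 2002-07-05.
Earlier of the two is 2000-06-17.

2000-06-17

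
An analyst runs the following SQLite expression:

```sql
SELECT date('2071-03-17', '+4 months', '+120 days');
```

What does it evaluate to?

Adding +4 months to 2071-03-17 gives 2071-07-17.
Applying '+120 days' to 2071-07-17: counting 120 days forward gives 2071-11-14.

2071-11-14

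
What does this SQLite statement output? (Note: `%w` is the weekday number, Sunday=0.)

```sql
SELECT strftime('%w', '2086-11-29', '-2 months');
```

First apply '-2 months': 2086-11-29 → 2086-09-29.
2086-09-29 is a Sunday; with Sunday=0 that is 0.

0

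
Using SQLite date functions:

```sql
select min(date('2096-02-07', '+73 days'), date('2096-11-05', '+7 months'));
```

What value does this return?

2096-04-20

date('2096-02-07', '+73 days') → 2096-04-20.
date('2096-11-05', '+7 months') → 2097-06-05.
Earlier of the two is 2096-04-20.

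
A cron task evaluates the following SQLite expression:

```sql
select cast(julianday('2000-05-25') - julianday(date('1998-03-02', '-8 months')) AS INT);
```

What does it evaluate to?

1058

Adding -8 months to 1998-03-02 gives 1997-07-02.
29 days remain in July 1997 after the 2nd (31 − 2).
Full months from August 1997 through April 2000 contribute their day counts.
Then 25 days into May 2000.
Total: 29 + 31 + 30 + 31 + 30 + 31 + 31 + 28 + 31 + 30 + 31 + 30 + 31 + 31 + 30 + 31 + 30 + 31 + 31 + 28 + 31 + 30 + 31 + 30 + 31 + 31 + 30 + 31 + 30 + 31 + 31 + 29 + 31 + 30 + 25 = 1058.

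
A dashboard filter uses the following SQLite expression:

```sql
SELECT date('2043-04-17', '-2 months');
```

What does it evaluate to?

Adding -2 months to 2043-04-17 gives 2043-02-17.

2043-02-17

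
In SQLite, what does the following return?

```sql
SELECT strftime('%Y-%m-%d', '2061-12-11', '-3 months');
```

First apply '-3 months': 2061-12-11 → 2061-09-11.
`%Y-%m-%d` extracts the ISO date: 2061-09-11.

2061-09-11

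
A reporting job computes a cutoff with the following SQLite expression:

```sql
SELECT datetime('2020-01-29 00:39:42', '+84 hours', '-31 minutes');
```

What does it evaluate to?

+84 hours from 2020-01-29 00:39:42 is 2020-02-01 12:39:42 (crosses midnight).
-31 minutes from 2020-02-01 12:39:42 is 2020-02-01 12:08:42.

2020-02-01 12:08:42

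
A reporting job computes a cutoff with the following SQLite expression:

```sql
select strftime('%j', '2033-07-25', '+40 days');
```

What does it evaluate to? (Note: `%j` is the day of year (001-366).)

First apply '+40 days': 2033-07-25 → 2033-09-03.
Day-of-year for 2033-09-03: days since 2033-01-01 inclusive = 246, zero-padded to 246.

246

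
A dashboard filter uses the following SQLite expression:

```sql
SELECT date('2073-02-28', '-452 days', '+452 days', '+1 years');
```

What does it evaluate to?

2074-02-28

Applying '-452 days' to 2073-02-28: counting 452 days back gives 2071-12-04.
Applying '+452 days' to 2071-12-04: counting 452 days forward gives 2073-02-28.
Adding +1 year to 2073-02-28 gives 2074-02-28.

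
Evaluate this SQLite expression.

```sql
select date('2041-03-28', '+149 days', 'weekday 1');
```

2041-08-26

Applying '+149 days' to 2041-03-28: counting 149 days forward gives 2041-08-24.
`weekday 1` advances to the next Monday; 2041-08-24 is a Saturday, so it moves forward to 2041-08-26.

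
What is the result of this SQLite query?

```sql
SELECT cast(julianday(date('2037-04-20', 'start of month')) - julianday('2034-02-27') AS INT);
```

1129

`start of month` rewinds 2037-04-20 to 2037-04-01.
1 day remains in February 2034 after the 27th (28 − 27).
Full months from March 2034 through March 2037 contribute their day counts.
Then 1 day into April 2037.
Total: 1 + 31 + 30 + 31 + 30 + 31 + 31 + 30 + 31 + 30 + 31 + 31 + 28 + 31 + 30 + 31 + 30 + 31 + 31 + 30 + 31 + 30 + 31 + 31 + 29 + 31 + 30 + 31 + 30 + 31 + 31 + 30 + 31 + 30 + 31 + 31 + 28 + 31 + 1 = 1129.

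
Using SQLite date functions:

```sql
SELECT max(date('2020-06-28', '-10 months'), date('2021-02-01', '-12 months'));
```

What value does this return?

date('2020-06-28', '-10 months') → 2019-08-28.
date('2021-02-01', '-12 months') → 2020-02-01.
Later of the two is 2020-02-01.

2020-02-01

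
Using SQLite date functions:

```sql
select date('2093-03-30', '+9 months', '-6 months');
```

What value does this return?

Adding +9 months to 2093-03-30 gives 2093-12-30.
Adding -6 months to 2093-12-30 gives 2093-06-30.

2093-06-30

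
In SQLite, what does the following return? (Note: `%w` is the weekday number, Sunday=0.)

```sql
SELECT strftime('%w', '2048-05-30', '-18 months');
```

5

First apply '-18 months': 2048-05-30 → 2046-11-30.
2046-11-30 is a Friday; with Sunday=0 that is 5.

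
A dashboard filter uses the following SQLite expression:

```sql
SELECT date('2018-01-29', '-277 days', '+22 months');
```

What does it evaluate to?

Applying '-277 days' to 2018-01-29: counting 277 days back gives 2017-04-27.
Adding +22 months to 2017-04-27 gives 2019-02-27.

2019-02-27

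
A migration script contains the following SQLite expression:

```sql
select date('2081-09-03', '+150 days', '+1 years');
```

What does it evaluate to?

2083-01-31

Applying '+150 days' to 2081-09-03: counting 150 days forward gives 2082-01-31.
Adding +1 year to 2082-01-31 gives 2083-01-31.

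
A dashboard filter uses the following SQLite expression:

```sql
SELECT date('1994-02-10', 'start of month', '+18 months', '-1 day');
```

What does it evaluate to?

1995-07-31

`start of month` rewinds 1994-02-10 to 1994-02-01.
Adding +18 months to 1994-02-01 gives 1995-08-01.
Going back 1 day from 1995-08-01 reaches 1995-07-31 (last day of July, 31 days).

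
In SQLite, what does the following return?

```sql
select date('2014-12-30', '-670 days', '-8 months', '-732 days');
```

2010-06-27

Applying '-670 days' to 2014-12-30: counting 670 days back gives 2013-02-28.
Adding -8 months to 2013-02-28 gives 2012-06-28.
Applying '-732 days' to 2012-06-28: counting 732 days back gives 2010-06-27.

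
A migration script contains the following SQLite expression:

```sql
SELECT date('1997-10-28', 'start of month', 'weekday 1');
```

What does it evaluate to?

1997-10-06

`start of month` rewinds 1997-10-28 to 1997-10-01.
`weekday 1` advances to the next Monday; 1997-10-01 is a Wednesday, so it moves forward to 1997-10-06.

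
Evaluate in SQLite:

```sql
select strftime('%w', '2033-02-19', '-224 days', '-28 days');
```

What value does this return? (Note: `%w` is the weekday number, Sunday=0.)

First apply '-224 days', '-28 days': 2033-02-19 → 2032-06-12.
2032-06-12 is a Saturday; with Sunday=0 that is 6.

6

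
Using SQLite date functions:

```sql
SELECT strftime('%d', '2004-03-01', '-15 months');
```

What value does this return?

First apply '-15 months': 2004-03-01 → 2002-12-01.
`%d` extracts the 2-digit day of month: 01.

01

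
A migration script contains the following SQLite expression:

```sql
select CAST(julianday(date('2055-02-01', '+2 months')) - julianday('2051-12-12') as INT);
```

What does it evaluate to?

Adding +2 months to 2055-02-01 gives 2055-04-01.
19 days remain in December 2051 after the 12th (31 − 12).
Full months from January 2052 through March 2055 contribute their day counts.
Then 1 day into April 2055.
Total: 19 + 31 + 29 + 31 + 30 + 31 + 30 + 31 + 31 + 30 + 31 + 30 + 31 + 31 + 28 + 31 + 30 + 31 + 30 + 31 + 31 + 30 + 31 + 30 + 31 + 31 + 28 + 31 + 30 + 31 + 30 + 31 + 31 + 30 + 31 + 30 + 31 + 31 + 28 + 31 + 1 = 1206.

1206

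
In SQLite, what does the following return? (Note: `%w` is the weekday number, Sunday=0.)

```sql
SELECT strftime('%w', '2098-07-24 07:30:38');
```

2098-07-24 is a Thursday; with Sunday=0 that is 4.

4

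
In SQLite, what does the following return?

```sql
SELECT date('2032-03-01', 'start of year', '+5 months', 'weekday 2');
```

`start of year` rewinds 2032-03-01 to 2032-01-01.
Adding +5 months to 2032-01-01 gives 2032-06-01.
`weekday 2` advances to the next Tuesday; 2032-06-01 is already a Tuesday, so it stays at 2032-06-01.

2032-06-01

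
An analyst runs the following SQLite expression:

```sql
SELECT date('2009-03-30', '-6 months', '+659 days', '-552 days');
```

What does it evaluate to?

2009-01-15

Adding -6 months to 2009-03-30 gives 2008-09-30.
Applying '+659 days' to 2008-09-30: counting 659 days forward gives 2010-07-21.
Applying '-552 days' to 2010-07-21: counting 552 days back gives 2009-01-15.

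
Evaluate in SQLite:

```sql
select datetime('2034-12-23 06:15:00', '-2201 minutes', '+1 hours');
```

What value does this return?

2201 minutes = 36h 41m; -2201 minutes from 2034-12-23 06:15:00 is 2034-12-21 17:34:00 (crosses midnight).
+1 hours from 2034-12-21 17:34:00 is 2034-12-21 18:34:00.

2034-12-21 18:34:00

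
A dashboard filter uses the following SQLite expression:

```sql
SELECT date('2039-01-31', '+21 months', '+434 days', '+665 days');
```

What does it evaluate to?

2043-11-04

Adding +21 months to 2039-01-31 gives 2040-10-31.
Applying '+434 days' to 2040-10-31: counting 434 days forward gives 2042-01-08.
Applying '+665 days' to 2042-01-08: counting 665 days forward gives 2043-11-04.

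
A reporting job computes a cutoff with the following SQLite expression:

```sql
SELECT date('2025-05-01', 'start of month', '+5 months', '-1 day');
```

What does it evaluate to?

2025-09-30

`start of month` rewinds 2025-05-01 to 2025-05-01.
Adding +5 months to 2025-05-01 gives 2025-10-01.
Going back 1 day from 2025-10-01 reaches 2025-09-30 (last day of September, 30 days).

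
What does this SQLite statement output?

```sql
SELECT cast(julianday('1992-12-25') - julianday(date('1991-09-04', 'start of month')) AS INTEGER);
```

`start of month` rewinds 1991-09-04 to 1991-09-01.
29 days remain in September 1991 after the 1st (30 − 1).
Full months from October 1991 through November 1992 contribute their day counts.
Then 25 days into December 1992.
Total: 29 + 31 + 30 + 31 + 31 + 29 + 31 + 30 + 31 + 30 + 31 + 31 + 30 + 31 + 30 + 25 = 481.

481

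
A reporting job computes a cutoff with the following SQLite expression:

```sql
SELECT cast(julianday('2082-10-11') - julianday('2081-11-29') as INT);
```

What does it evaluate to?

1 day remains in November 2081 after the 29th (30 − 29).
Full months from December 2081 through September 2082 contribute their day counts.
Then 11 days into October 2082.
Total: 1 + 31 + 31 + 28 + 31 + 30 + 31 + 30 + 31 + 31 + 30 + 11 = 316.

316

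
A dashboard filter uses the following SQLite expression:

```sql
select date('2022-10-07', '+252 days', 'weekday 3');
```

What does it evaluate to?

Applying '+252 days' to 2022-10-07: counting 252 days forward gives 2023-06-16.
`weekday 3` advances to the next Wednesday; 2023-06-16 is a Friday, so it moves forward to 2023-06-21.

2023-06-21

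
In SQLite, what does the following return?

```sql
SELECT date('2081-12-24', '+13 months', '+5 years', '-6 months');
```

2087-07-24

Adding +13 months to 2081-12-24 gives 2083-01-24.
Adding +5 years to 2083-01-24 gives 2088-01-24.
Adding -6 months to 2088-01-24 gives 2087-07-24.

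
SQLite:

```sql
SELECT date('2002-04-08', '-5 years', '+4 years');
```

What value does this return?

Adding -5 years to 2002-04-08 gives 1997-04-08.
Adding +4 years to 1997-04-08 gives 2001-04-08.

2001-04-08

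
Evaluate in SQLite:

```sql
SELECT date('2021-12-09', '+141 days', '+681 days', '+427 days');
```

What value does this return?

2025-05-11

Applying '+141 days' to 2021-12-09: counting 141 days forward gives 2022-04-29.
Applying '+681 days' to 2022-04-29: counting 681 days forward gives 2024-03-10.
Applying '+427 days' to 2024-03-10: counting 427 days forward gives 2025-05-11.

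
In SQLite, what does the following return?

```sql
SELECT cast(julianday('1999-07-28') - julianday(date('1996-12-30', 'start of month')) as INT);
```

969

`start of month` rewinds 1996-12-30 to 1996-12-01.
30 days remain in December 1996 after the 1st (31 − 1).
Full months from January 1997 through June 1999 contribute their day counts.
Then 28 days into July 1999.
Total: 30 + 31 + 28 + 31 + 30 + 31 + 30 + 31 + 31 + 30 + 31 + 30 + 31 + 31 + 28 + 31 + 30 + 31 + 30 + 31 + 31 + 30 + 31 + 30 + 31 + 31 + 28 + 31 + 30 + 31 + 30 + 28 = 969.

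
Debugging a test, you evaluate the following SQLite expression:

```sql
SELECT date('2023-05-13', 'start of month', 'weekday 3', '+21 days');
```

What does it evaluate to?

`start of month` rewinds 2023-05-13 to 2023-05-01.
`weekday 3` advances to the next Wednesday; 2023-05-01 is a Monday, so it moves forward to 2023-05-03.
Advancing 21 more days within May lands on 2023-05-24.

2023-05-24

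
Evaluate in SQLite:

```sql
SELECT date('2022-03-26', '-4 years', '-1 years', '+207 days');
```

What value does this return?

2017-10-19

Adding -4 years to 2022-03-26 gives 2018-03-26.
Adding -1 year to 2018-03-26 gives 2017-03-26.
Applying '+207 days' to 2017-03-26: counting 207 days forward gives 2017-10-19.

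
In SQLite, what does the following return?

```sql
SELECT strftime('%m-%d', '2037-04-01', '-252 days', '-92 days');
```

04-22

First apply '-252 days', '-92 days': 2037-04-01 → 2036-04-22.
`%m-%d` extracts the month-day: 04-22.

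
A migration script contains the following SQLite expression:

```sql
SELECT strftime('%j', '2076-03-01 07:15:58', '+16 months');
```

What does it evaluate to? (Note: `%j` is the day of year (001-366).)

First apply '+16 months': 2076-03-01 07:15:58 → 2077-07-01 07:15:58.
Day-of-year for 2077-07-01: days since 2077-01-01 inclusive = 182, zero-padded to 182.

182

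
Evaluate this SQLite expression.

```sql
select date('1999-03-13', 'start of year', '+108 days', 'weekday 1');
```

1999-04-19

`start of year` rewinds 1999-03-13 to 1999-01-01.
Applying '+108 days' to 1999-01-01: counting 108 days forward gives 1999-04-19.
`weekday 1` advances to the next Monday; 1999-04-19 is already a Monday, so it stays at 1999-04-19.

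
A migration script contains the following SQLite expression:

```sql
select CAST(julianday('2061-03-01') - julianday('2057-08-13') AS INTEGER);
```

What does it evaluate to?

18 days remain in August 2057 after the 13th (31 − 13).
Full months from September 2057 through February 2061 contribute their day counts.
Then 1 day into March 2061.
Total: 18 + 30 + 31 + 30 + 31 + 31 + 28 + 31 + 30 + 31 + 30 + 31 + 31 + 30 + 31 + 30 + 31 + 31 + 28 + 31 + 30 + 31 + 30 + 31 + 31 + 30 + 31 + 30 + 31 + 31 + 29 + 31 + 30 + 31 + 30 + 31 + 31 + 30 + 31 + 30 + 31 + 31 + 28 + 1 = 1296.

1296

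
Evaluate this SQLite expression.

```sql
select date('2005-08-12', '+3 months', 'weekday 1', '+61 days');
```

2006-01-14

Adding +3 months to 2005-08-12 gives 2005-11-12.
`weekday 1` advances to the next Monday; 2005-11-12 is a Saturday, so it moves forward to 2005-11-14.
Applying '+61 days' to 2005-11-14: counting 61 days forward gives 2006-01-14.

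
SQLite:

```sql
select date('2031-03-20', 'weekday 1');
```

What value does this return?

2031-03-24

`weekday 1` advances to the next Monday; 2031-03-20 is a Thursday, so it moves forward to 2031-03-24.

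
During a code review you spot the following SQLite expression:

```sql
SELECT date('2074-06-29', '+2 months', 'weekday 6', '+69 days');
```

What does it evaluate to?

2074-11-09

Adding +2 months to 2074-06-29 gives 2074-08-29.
`weekday 6` advances to the next Saturday; 2074-08-29 is a Wednesday, so it moves forward to 2074-09-01.
Applying '+69 days' to 2074-09-01: counting 69 days forward gives 2074-11-09.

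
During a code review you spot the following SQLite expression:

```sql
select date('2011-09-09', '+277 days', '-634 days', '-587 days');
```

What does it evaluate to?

Applying '+277 days' to 2011-09-09: counting 277 days forward gives 2012-06-12.
Applying '-634 days' to 2012-06-12: counting 634 days back gives 2010-09-17.
Applying '-587 days' to 2010-09-17: counting 587 days back gives 2009-02-07.

2009-02-07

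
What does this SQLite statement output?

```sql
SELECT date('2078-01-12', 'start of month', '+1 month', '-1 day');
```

2078-01-31

`start of month` rewinds 2078-01-12 to 2078-01-01.
Adding +1 month to 2078-01-01 gives 2078-02-01.
Going back 1 day from 2078-02-01 reaches 2078-01-31 (last day of January, 31 days).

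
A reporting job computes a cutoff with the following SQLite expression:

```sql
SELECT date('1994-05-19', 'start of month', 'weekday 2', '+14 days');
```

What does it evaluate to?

1994-05-17

`start of month` rewinds 1994-05-19 to 1994-05-01.
`weekday 2` advances to the next Tuesday; 1994-05-01 is a Sunday, so it moves forward to 1994-05-03.
Advancing 14 more days within May lands on 1994-05-17.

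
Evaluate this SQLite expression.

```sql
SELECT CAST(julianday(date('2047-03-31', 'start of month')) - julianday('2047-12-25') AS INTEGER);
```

`start of month` rewinds 2047-03-31 to 2047-03-01.
30 days remain in March 2047 after the 1st (31 − 1).
Full months from April 2047 through November 2047 contribute their day counts.
Then 25 days into December 2047.
Total: 30 + 30 + 31 + 30 + 31 + 31 + 30 + 31 + 30 + 25 = 299.
The subtraction is earlier − later, so the result is −299 → -299.

-299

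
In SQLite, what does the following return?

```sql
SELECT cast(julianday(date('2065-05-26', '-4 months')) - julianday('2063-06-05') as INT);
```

601

Adding -4 months to 2065-05-26 gives 2065-01-26.
25 days remain in June 2063 after the 5th (30 − 5).
Full months from July 2063 through December 2064 contribute their day counts.
Then 26 days into January 2065.
Total: 25 + 31 + 31 + 30 + 31 + 30 + 31 + 31 + 29 + 31 + 30 + 31 + 30 + 31 + 31 + 30 + 31 + 30 + 31 + 26 = 601.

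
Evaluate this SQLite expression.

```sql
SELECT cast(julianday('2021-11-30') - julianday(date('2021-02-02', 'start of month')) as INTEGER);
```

`start of month` rewinds 2021-02-02 to 2021-02-01.
27 days remain in February 2021 after the 1st (28 − 1).
Full months from March 2021 through October 2021 contribute their day counts.
Then 30 days into November 2021.
Total: 27 + 31 + 30 + 31 + 30 + 31 + 31 + 30 + 31 + 30 = 302.

302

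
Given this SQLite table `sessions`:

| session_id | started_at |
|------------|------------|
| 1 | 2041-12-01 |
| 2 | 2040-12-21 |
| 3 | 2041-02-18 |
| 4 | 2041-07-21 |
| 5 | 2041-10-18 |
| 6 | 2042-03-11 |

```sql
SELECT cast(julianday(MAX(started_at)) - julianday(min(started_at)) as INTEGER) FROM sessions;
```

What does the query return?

445

MIN = 2040-12-21, MAX = 2042-03-11.
10 days remain in December 2040 after the 21st (31 − 21).
Full months from January 2041 through February 2042 contribute their day counts.
Then 11 days into March 2042.
Total: 10 + 31 + 28 + 31 + 30 + 31 + 30 + 31 + 31 + 30 + 31 + 30 + 31 + 31 + 28 + 11 = 445.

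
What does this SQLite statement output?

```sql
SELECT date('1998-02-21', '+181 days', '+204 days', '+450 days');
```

Applying '+181 days' to 1998-02-21: counting 181 days forward gives 1998-08-21.
Applying '+204 days' to 1998-08-21: counting 204 days forward gives 1999-03-13.
Applying '+450 days' to 1999-03-13: counting 450 days forward gives 2000-06-05.

2000-06-05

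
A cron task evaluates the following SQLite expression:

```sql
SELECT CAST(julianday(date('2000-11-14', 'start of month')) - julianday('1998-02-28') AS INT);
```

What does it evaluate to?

`start of month` rewinds 2000-11-14 to 2000-11-01.
0 days remain in February 1998 after the 28th (28 − 28).
Full months from March 1998 through October 2000 contribute their day counts.
Then 1 day into November 2000.
Total: 0 + 31 + 30 + 31 + 30 + 31 + 31 + 30 + 31 + 30 + 31 + 31 + 28 + 31 + 30 + 31 + 30 + 31 + 31 + 30 + 31 + 30 + 31 + 31 + 29 + 31 + 30 + 31 + 30 + 31 + 31 + 30 + 31 + 1 = 977.

977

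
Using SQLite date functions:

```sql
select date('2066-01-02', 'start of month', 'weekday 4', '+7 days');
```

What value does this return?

2066-01-14

`start of month` rewinds 2066-01-02 to 2066-01-01.
`weekday 4` advances to the next Thursday; 2066-01-01 is a Friday, so it moves forward to 2066-01-07.
Advancing 7 more days within January lands on 2066-01-14.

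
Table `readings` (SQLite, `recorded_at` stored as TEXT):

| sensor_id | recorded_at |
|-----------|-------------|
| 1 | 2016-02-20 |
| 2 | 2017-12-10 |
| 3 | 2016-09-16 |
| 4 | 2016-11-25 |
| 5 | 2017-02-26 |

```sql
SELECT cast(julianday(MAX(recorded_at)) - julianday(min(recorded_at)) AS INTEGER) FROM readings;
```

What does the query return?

659

MIN = 2016-02-20, MAX = 2017-12-10.
9 days remain in February 2016 after the 20th (29 − 20).
Full months from March 2016 through November 2017 contribute their day counts.
Then 10 days into December 2017.
Total: 9 + 31 + 30 + 31 + 30 + 31 + 31 + 30 + 31 + 30 + 31 + 31 + 28 + 31 + 30 + 31 + 30 + 31 + 31 + 30 + 31 + 30 + 10 = 659.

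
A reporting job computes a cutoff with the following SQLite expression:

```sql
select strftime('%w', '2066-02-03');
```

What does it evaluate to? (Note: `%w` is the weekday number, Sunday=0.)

3

2066-02-03 is a Wednesday; with Sunday=0 that is 3.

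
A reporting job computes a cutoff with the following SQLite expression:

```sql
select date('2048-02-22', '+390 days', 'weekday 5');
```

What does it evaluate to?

Applying '+390 days' to 2048-02-22: counting 390 days forward gives 2049-03-18.
`weekday 5` advances to the next Friday; 2049-03-18 is a Thursday, so it moves forward to 2049-03-19.

2049-03-19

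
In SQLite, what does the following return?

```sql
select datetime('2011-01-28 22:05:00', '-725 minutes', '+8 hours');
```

725 minutes = 12h 5m; -725 minutes from 2011-01-28 22:05:00 is 2011-01-28 10:00:00.
+8 hours from 2011-01-28 10:00:00 is 2011-01-28 18:00:00.

2011-01-28 18:00:00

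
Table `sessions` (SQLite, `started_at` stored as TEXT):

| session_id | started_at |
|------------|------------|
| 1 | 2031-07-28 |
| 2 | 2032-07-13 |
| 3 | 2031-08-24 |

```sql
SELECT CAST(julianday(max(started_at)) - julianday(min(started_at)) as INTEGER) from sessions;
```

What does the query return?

351

MIN = 2031-07-28, MAX = 2032-07-13.
3 days remain in July 2031 after the 28th (31 − 28).
Full months from August 2031 through June 2032 contribute their day counts.
Then 13 days into July 2032.
Total: 3 + 31 + 30 + 31 + 30 + 31 + 31 + 29 + 31 + 30 + 31 + 30 + 13 = 351.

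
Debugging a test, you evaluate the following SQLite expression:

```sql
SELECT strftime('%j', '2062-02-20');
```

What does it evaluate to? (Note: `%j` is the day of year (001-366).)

051

Day-of-year for 2062-02-20: days since 2062-01-01 inclusive = 51, zero-padded to 051.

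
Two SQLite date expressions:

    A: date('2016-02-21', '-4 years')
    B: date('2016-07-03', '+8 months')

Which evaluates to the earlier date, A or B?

A

A = 2012-02-21.
B = 2017-03-03.
A is earlier.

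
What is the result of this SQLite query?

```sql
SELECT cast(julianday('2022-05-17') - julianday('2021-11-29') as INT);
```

1 day remains in November 2021 after the 29th (30 − 29).
December 2021: 31 days.
January 2022: 31 days.
February 2022: 28 days.
March 2022: 31 days.
April 2022: 30 days.
Then 17 days into May 2022.
Total: 1 + 31 + 31 + 28 + 31 + 30 + 17 = 169.

169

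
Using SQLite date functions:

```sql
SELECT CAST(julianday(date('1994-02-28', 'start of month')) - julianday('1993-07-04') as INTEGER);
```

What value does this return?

`start of month` rewinds 1994-02-28 to 1994-02-01.
27 days remain in July 1993 after the 4th (31 − 4).
Full months from August 1993 through January 1994 contribute their day counts.
Then 1 day into February 1994.
Total: 27 + 31 + 30 + 31 + 30 + 31 + 31 + 1 = 212.

212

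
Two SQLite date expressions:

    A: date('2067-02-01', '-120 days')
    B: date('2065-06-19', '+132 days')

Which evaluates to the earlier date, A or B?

B

A = 2066-10-04.
B = 2065-10-29.
B is earlier.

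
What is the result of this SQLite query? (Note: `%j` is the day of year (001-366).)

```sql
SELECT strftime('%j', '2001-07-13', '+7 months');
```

044

First apply '+7 months': 2001-07-13 → 2002-02-13.
Day-of-year for 2002-02-13: days since 2002-01-01 inclusive = 44, zero-padded to 044.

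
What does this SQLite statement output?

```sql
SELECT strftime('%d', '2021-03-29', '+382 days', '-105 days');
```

31

First apply '+382 days', '-105 days': 2021-03-29 → 2021-12-31.
`%d` extracts the 2-digit day of month: 31.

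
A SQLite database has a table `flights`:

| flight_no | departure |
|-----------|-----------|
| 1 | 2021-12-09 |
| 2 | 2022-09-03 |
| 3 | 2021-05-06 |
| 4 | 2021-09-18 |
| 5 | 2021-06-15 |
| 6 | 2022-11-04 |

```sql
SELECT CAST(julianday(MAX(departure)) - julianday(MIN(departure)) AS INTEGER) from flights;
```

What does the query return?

547

MIN = 2021-05-06, MAX = 2022-11-04.
25 days remain in May 2021 after the 6th (31 − 6).
Full months from June 2021 through October 2022 contribute their day counts.
Then 4 days into November 2022.
Total: 25 + 30 + 31 + 31 + 30 + 31 + 30 + 31 + 31 + 28 + 31 + 30 + 31 + 30 + 31 + 31 + 30 + 31 + 4 = 547.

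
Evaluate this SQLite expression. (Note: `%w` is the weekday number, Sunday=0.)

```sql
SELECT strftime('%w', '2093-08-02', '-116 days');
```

3

First apply '-116 days': 2093-08-02 → 2093-04-08.
2093-04-08 is a Wednesday; with Sunday=0 that is 3.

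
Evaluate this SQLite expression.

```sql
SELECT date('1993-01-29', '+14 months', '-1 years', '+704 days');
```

Adding +14 months to 1993-01-29 gives 1994-03-29.
Adding -1 year to 1994-03-29 gives 1993-03-29.
Applying '+704 days' to 1993-03-29: counting 704 days forward gives 1995-03-03.

1995-03-03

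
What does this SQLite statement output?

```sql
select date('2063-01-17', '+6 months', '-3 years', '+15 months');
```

Adding +6 months to 2063-01-17 gives 2063-07-17.
Adding -3 years to 2063-07-17 gives 2060-07-17.
Adding +15 months to 2060-07-17 gives 2061-10-17.

2061-10-17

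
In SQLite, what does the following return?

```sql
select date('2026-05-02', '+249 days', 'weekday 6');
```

Applying '+249 days' to 2026-05-02: counting 249 days forward gives 2027-01-06.
`weekday 6` advances to the next Saturday; 2027-01-06 is a Wednesday, so it moves forward to 2027-01-09.

2027-01-09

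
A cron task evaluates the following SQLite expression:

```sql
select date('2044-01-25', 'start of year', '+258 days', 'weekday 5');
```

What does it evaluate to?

2044-09-16

`start of year` rewinds 2044-01-25 to 2044-01-01.
Applying '+258 days' to 2044-01-01: counting 258 days forward gives 2044-09-15.
`weekday 5` advances to the next Friday; 2044-09-15 is a Thursday, so it moves forward to 2044-09-16.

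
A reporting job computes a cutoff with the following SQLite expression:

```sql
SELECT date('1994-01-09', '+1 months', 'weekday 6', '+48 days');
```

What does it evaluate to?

1994-04-01

Adding +1 month to 1994-01-09 gives 1994-02-09.
`weekday 6` advances to the next Saturday; 1994-02-09 is a Wednesday, so it moves forward to 1994-02-12.
Applying '+48 days' to 1994-02-12: counting 48 days forward gives 1994-04-01.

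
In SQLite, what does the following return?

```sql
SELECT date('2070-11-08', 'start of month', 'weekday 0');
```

`start of month` rewinds 2070-11-08 to 2070-11-01.
`weekday 0` advances to the next Sunday; 2070-11-01 is a Saturday, so it moves forward to 2070-11-02.

2070-11-02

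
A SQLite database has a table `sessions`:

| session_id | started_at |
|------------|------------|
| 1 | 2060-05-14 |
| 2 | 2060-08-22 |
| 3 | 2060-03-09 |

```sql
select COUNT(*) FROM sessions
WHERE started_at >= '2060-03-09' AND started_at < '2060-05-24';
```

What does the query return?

2

Rows in [2060-03-09, 2060-05-24): 2060-05-14, 2060-03-09 → 2 rows.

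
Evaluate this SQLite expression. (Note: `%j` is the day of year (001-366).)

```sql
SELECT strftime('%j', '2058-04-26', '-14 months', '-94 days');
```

329

First apply '-14 months', '-94 days': 2058-04-26 → 2056-11-24.
Day-of-year for 2056-11-24: days since 2056-01-01 inclusive = 329, zero-padded to 329.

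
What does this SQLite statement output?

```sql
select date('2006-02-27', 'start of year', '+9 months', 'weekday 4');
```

2006-10-05

`start of year` rewinds 2006-02-27 to 2006-01-01.
Adding +9 months to 2006-01-01 gives 2006-10-01.
`weekday 4` advances to the next Thursday; 2006-10-01 is a Sunday, so it moves forward to 2006-10-05.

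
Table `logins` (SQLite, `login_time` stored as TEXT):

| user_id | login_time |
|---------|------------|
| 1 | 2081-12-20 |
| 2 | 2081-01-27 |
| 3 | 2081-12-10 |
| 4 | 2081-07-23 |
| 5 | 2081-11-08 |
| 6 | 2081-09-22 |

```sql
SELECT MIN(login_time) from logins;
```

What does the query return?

2081-01-27

MIN over {2081-01-27, 2081-07-23, 2081-09-22, 2081-11-08, 2081-12-10, 2081-12-20}.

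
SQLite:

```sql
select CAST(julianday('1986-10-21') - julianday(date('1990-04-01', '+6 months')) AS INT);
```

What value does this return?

-1441

Adding +6 months to 1990-04-01 gives 1990-10-01.
10 days remain in October 1986 after the 21st (31 − 21).
Full months from November 1986 through September 1990 contribute their day counts.
Then 1 day into October 1990.
Total: 10 + 30 + 31 + 31 + 28 + 31 + 30 + 31 + 30 + 31 + 31 + 30 + 31 + 30 + 31 + 31 + 29 + 31 + 30 + 31 + 30 + 31 + 31 + 30 + 31 + 30 + 31 + 31 + 28 + 31 + 30 + 31 + 30 + 31 + 31 + 30 + 31 + 30 + 31 + 31 + 28 + 31 + 30 + 31 + 30 + 31 + 31 + 30 + 1 = 1441.
The subtraction is earlier − later, so the result is −1441 → -1441.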